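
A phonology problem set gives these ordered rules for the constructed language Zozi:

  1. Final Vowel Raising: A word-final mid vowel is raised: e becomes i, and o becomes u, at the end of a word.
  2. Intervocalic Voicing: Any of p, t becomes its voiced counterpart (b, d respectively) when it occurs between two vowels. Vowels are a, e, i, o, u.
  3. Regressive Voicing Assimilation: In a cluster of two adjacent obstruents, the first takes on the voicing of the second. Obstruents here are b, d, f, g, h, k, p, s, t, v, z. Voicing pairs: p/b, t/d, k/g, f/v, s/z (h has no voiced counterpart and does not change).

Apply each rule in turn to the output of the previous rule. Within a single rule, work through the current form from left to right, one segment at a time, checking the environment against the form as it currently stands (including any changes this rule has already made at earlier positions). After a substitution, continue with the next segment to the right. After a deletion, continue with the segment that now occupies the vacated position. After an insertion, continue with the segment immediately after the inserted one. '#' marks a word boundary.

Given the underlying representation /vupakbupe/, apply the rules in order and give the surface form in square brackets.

[vubagbubi]

1 Final Vowel Raising: [vupakbupe] → [vupakbupi]
2 Intervocalic Voicing: [vupakbupi] → [vubakbubi]
3 Regressive Voicing Assimilation: [vubakbubi] → [vubagbubi]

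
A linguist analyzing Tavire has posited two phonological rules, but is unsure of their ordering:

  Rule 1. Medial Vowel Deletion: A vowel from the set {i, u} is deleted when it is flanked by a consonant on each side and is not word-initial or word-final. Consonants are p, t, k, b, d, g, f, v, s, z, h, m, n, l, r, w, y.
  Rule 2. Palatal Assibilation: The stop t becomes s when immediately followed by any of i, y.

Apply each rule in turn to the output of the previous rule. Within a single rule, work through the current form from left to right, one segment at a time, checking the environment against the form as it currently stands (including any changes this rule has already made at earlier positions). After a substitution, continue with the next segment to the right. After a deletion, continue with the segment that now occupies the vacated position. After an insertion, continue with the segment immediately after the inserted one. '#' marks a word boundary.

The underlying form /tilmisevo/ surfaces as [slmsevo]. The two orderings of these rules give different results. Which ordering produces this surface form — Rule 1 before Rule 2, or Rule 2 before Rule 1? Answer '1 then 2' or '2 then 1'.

2 then 1

Order 1 then 2:
  1 Medial Vowel Deletion: [tilmisevo] → [tlmsevo]
  2 Palatal Assibilation: no change — [tlmsevo]
  result: [tlmsevo]
Order 2 then 1:
  2 Palatal Assibilation: [tilmisevo] → [silmisevo]
  1 Medial Vowel Deletion: [silmisevo] → [slmsevo]
  result: [slmsevo]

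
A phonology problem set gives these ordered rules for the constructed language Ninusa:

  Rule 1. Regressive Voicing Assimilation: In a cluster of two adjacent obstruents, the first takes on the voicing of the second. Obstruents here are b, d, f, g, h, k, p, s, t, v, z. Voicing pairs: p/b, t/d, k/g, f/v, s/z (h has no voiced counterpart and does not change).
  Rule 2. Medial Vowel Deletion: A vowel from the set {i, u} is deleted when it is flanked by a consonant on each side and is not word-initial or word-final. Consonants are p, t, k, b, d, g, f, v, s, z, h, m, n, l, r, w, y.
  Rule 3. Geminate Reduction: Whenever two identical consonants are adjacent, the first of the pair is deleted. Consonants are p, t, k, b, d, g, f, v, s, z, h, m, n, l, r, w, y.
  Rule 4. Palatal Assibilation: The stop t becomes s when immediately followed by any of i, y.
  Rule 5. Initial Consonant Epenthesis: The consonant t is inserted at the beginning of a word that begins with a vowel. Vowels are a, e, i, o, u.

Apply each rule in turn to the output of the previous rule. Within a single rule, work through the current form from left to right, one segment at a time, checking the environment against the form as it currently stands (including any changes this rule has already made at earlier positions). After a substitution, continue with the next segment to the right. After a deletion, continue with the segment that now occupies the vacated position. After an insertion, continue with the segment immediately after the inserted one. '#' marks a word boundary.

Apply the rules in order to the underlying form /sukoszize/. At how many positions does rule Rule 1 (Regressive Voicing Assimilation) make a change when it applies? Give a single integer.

Rule 1 Regressive Voicing Assimilation: [sukoszize] → [sukozzize]
Rule 2 Medial Vowel Deletion: [sukozzize] → [skozzze]
Rule 3 Geminate Reduction: [skozzze] → [skoze]
Rule 4 Palatal Assibilation: no change — [skoze]
Rule 5 Initial Consonant Epenthesis: no change — [skoze]
Rule Rule 1 changed 1 position(s).

1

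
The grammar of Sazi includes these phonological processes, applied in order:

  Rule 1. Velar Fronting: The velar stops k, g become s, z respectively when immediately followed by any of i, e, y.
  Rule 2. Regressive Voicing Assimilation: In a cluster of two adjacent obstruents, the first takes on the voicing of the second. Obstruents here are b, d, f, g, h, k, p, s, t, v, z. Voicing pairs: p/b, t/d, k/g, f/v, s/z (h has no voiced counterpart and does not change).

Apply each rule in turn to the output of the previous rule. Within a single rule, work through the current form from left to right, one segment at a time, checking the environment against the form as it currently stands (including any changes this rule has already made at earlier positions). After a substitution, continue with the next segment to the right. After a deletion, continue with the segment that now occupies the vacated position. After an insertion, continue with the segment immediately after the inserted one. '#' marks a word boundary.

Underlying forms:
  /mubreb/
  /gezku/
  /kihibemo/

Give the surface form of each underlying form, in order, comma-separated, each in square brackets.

[mubreb], [zesku], [sihibemo]

/mubreb/:
  Rule 1 Velar Fronting: no change — [mubreb]
  Rule 2 Regressive Voicing Assimilation: no change — [mubreb]
/gezku/:
  Rule 1 Velar Fronting: [gezku] → [zezku]
  Rule 2 Regressive Voicing Assimilation: [zezku] → [zesku]
/kihibemo/:
  Rule 1 Velar Fronting: [kihibemo] → [sihibemo]
  Rule 2 Regressive Voicing Assimilation: no change — [sihibemo]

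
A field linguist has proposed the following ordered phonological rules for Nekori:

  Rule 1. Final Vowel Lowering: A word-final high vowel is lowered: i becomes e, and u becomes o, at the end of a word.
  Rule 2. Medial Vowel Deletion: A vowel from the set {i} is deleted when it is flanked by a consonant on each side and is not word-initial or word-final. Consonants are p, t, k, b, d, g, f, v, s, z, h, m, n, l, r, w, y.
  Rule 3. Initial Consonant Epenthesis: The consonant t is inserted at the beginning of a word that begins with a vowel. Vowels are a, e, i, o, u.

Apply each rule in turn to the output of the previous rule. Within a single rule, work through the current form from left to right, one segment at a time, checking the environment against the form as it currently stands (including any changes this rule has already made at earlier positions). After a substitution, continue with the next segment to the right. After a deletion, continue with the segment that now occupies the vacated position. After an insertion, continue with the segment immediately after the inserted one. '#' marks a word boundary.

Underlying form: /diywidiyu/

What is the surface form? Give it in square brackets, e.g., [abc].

[dywdyo]

Rule 1 Final Vowel Lowering: [diywidiyu] → [diywidiyo]
Rule 2 Medial Vowel Deletion: [diywidiyo] → [dywdyo]
Rule 3 Initial Consonant Epenthesis: no change — [dywdyo]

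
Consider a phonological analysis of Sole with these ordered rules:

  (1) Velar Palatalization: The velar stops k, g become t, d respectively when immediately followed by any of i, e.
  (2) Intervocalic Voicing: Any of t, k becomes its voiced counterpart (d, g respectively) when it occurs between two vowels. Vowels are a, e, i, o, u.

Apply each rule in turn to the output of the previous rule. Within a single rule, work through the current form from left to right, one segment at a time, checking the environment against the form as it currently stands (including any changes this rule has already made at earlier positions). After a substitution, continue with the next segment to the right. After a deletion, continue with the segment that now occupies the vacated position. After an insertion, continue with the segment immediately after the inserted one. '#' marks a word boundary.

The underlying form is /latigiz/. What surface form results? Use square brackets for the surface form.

[ladidiz]

(1) Velar Palatalization: [latigiz] → [latidiz]
(2) Intervocalic Voicing: [latidiz] → [ladidiz]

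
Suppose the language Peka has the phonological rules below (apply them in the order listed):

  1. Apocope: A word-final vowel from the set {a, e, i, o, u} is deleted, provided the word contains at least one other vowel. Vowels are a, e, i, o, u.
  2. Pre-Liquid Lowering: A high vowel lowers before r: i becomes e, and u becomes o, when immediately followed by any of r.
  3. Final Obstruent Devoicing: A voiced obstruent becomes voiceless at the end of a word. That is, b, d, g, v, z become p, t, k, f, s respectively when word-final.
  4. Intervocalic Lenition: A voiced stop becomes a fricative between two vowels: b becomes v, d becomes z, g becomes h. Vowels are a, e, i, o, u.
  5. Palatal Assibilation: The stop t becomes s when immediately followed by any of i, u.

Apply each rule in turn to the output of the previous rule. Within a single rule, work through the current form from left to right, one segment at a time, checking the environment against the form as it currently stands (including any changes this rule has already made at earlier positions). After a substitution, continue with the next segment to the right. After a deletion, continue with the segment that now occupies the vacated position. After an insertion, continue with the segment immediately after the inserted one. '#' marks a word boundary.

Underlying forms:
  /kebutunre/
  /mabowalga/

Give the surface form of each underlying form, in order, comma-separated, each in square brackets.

[kevusunr], [mavowalk]

/kebutunre/:
  1 Apocope: [kebutunre] → [kebutunr]
  2 Pre-Liquid Lowering: no change — [kebutunr]
  3 Final Obstruent Devoicing: no change — [kebutunr]
  4 Intervocalic Lenition: [kebutunr] → [kevutunr]
  5 Palatal Assibilation: [kevutunr] → [kevusunr]
/mabowalga/:
  1 Apocope: [mabowalga] → [mabowalg]
  2 Pre-Liquid Lowering: no change — [mabowalg]
  3 Final Obstruent Devoicing: [mabowalg] → [mabowalk]
  4 Intervocalic Lenition: [mabowalk] → [mavowalk]
  5 Palatal Assibilation: no change — [mavowalk]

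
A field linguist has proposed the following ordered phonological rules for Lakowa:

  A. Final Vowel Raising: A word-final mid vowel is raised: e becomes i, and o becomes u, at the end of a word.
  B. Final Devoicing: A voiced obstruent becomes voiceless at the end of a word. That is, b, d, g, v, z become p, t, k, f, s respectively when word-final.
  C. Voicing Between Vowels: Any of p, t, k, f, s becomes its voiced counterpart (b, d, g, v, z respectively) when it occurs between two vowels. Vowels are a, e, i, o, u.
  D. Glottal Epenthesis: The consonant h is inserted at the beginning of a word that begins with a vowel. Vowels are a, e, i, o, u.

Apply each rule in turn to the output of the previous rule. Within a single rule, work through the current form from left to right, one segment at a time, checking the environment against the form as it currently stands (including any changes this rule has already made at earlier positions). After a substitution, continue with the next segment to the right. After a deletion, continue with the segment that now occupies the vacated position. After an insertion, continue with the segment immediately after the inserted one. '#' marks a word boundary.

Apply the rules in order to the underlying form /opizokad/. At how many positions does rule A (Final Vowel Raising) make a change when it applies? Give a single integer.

0

A Final Vowel Raising: no change — [opizokad]
B Final Devoicing: [opizokad] → [opizokat]
C Voicing Between Vowels: [opizokat] → [obizogat]
D Glottal Epenthesis: [obizogat] → [hobizogat]
Rule A changed 0 position(s).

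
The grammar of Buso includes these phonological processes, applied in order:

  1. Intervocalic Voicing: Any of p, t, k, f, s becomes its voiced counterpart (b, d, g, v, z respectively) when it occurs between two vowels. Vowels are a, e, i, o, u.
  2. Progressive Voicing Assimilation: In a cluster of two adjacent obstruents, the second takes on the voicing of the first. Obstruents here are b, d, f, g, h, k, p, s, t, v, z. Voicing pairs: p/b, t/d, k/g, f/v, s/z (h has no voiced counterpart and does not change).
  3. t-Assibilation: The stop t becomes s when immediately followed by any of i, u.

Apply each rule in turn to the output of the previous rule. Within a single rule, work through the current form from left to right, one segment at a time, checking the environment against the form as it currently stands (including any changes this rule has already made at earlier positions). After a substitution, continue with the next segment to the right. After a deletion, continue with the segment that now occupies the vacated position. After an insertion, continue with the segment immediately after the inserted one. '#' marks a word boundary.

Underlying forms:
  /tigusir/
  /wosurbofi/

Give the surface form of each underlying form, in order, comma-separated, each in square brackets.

/tigusir/:
  1 Intervocalic Voicing: [tigusir] → [tiguzir]
  2 Progressive Voicing Assimilation: no change — [tiguzir]
  3 t-Assibilation: [tiguzir] → [siguzir]
/wosurbofi/:
  1 Intervocalic Voicing: [wosurbofi] → [wozurbovi]
  2 Progressive Voicing Assimilation: no change — [wozurbovi]
  3 t-Assibilation: no change — [wozurbovi]

[siguzir], [wozurbovi]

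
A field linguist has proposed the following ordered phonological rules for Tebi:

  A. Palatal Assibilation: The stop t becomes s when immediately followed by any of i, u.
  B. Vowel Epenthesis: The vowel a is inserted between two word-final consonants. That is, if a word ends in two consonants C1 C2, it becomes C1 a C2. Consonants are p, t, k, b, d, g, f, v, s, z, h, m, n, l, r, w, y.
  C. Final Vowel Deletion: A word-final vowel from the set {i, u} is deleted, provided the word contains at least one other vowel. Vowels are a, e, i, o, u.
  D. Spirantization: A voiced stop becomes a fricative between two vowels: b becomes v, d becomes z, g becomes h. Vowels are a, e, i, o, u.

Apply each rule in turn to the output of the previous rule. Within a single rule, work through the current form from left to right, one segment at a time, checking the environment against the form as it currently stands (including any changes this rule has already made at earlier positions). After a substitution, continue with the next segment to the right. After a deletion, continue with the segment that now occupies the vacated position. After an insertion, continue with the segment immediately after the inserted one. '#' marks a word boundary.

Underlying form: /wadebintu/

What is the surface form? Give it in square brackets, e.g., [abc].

A Palatal Assibilation: [wadebintu] → [wadebinsu]
B Vowel Epenthesis: no change — [wadebinsu]
C Final Vowel Deletion: [wadebinsu] → [wadebins]
D Spirantization: [wadebins] → [wazevins]

[wazevins]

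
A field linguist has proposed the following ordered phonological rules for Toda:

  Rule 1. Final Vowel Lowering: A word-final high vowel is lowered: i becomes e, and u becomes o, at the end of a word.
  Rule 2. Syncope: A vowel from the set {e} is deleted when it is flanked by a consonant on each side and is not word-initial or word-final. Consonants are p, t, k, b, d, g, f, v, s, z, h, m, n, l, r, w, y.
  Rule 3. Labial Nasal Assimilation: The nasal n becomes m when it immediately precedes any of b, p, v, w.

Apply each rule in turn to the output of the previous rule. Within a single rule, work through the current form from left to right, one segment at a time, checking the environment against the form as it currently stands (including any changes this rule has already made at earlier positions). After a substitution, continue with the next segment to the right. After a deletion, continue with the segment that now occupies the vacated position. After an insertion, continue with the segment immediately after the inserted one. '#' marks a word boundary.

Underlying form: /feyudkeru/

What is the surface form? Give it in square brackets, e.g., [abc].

[fyudkro]

Rule 1 Final Vowel Lowering: [feyudkeru] → [feyudkero]
Rule 2 Syncope: [feyudkero] → [fyudkro]
Rule 3 Labial Nasal Assimilation: no change — [fyudkro]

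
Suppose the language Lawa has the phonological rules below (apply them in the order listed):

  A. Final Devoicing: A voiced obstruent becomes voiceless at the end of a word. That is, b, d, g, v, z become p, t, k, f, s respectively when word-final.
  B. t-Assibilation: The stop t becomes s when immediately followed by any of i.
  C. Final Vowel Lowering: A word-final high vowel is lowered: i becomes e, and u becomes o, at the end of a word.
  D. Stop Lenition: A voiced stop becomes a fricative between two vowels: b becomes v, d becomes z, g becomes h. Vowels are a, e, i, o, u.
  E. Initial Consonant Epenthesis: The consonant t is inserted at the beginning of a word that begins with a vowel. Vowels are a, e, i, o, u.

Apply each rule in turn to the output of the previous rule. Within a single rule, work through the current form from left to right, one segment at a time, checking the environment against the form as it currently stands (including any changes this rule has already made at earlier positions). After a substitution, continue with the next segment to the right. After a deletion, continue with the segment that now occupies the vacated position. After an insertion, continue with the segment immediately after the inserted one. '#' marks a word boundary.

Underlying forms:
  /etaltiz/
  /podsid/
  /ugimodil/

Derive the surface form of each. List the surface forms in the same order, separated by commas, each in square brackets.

[tetalsis], [podsit], [tuhimozil]

/etaltiz/:
  A Final Devoicing: [etaltiz] → [etaltis]
  B t-Assibilation: [etaltis] → [etalsis]
  C Final Vowel Lowering: no change — [etalsis]
  D Stop Lenition: no change — [etalsis]
  E Initial Consonant Epenthesis: [etalsis] → [tetalsis]
/podsid/:
  A Final Devoicing: [podsid] → [podsit]
  B t-Assibilation: no change — [podsit]
  C Final Vowel Lowering: no change — [podsit]
  D Stop Lenition: no change — [podsit]
  E Initial Consonant Epenthesis: no change — [podsit]
/ugimodil/:
  A Final Devoicing: no change — [ugimodil]
  B t-Assibilation: no change — [ugimodil]
  C Final Vowel Lowering: no change — [ugimodil]
  D Stop Lenition: [ugimodil] → [uhimozil]
  E Initial Consonant Epenthesis: [uhimozil] → [tuhimozil]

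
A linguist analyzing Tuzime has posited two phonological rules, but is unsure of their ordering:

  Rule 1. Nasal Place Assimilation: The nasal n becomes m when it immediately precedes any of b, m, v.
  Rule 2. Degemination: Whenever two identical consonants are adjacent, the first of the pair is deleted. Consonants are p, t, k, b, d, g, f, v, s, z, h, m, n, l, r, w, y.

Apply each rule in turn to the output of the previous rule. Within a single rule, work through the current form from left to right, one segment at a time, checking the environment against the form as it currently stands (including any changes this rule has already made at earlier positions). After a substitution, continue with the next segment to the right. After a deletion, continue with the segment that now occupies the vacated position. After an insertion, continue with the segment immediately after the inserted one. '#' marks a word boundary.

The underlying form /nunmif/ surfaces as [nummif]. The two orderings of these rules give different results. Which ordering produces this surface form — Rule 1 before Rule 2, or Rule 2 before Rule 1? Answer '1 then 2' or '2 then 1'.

2 then 1

Order 1 then 2:
  1 Nasal Place Assimilation: [nunmif] → [nummif]
  2 Degemination: [nummif] → [numif]
  result: [numif]
Order 2 then 1:
  2 Degemination: no change — [nunmif]
  1 Nasal Place Assimilation: [nunmif] → [nummif]
  result: [nummif]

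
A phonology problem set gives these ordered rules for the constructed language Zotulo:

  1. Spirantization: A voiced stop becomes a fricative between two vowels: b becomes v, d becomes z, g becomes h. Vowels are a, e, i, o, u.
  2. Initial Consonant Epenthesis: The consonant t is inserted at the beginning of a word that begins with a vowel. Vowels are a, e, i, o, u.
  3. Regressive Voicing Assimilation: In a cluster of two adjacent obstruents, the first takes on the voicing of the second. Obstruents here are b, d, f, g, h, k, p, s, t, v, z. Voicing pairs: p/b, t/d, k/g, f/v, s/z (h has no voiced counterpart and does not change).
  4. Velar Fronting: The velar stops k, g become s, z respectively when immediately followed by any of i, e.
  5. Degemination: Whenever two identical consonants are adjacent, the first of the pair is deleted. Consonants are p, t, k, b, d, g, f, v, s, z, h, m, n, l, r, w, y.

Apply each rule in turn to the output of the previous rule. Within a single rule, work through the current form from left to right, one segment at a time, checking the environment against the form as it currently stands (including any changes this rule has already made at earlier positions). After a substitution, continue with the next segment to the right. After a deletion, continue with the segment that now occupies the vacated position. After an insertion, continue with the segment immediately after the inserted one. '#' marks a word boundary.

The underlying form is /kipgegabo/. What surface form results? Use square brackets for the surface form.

1 Spirantization: [kipgegabo] → [kipgehavo]
2 Initial Consonant Epenthesis: no change — [kipgehavo]
3 Regressive Voicing Assimilation: [kipgehavo] → [kibgehavo]
4 Velar Fronting: [kibgehavo] → [sibzehavo]
5 Degemination: no change — [sibzehavo]

[sibzehavo]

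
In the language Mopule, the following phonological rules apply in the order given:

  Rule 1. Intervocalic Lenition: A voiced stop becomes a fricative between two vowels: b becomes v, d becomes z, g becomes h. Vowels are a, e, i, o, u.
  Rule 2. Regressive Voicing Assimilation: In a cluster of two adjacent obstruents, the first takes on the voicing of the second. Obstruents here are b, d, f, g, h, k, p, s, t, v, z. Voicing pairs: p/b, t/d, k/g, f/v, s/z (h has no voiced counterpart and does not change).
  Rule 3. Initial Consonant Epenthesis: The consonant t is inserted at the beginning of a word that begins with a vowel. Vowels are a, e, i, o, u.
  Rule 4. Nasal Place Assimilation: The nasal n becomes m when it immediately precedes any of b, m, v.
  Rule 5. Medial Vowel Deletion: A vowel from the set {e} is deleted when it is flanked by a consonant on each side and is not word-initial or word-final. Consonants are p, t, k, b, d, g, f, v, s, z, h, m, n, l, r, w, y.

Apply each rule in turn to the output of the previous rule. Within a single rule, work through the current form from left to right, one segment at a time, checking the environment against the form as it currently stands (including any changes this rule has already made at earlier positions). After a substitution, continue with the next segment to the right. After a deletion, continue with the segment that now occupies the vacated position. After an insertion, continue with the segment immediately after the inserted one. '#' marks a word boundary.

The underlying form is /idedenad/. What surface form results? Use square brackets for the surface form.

[tizznad]

Rule 1 Intervocalic Lenition: [idedenad] → [izezenad]
Rule 2 Regressive Voicing Assimilation: no change — [izezenad]
Rule 3 Initial Consonant Epenthesis: [izezenad] → [tizezenad]
Rule 4 Nasal Place Assimilation: no change — [tizezenad]
Rule 5 Medial Vowel Deletion: [tizezenad] → [tizznad]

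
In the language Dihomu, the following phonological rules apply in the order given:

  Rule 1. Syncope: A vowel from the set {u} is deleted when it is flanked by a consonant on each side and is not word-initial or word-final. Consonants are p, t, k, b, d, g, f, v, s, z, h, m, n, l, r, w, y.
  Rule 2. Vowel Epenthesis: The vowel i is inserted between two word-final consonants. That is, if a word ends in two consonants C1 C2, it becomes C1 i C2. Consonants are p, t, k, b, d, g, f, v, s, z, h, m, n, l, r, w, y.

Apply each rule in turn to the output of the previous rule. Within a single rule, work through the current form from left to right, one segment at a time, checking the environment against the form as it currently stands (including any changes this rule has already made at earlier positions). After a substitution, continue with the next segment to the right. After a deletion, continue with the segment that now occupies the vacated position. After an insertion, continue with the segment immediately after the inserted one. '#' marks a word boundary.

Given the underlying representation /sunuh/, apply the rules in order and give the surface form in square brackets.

[snih]

Rule 1 Syncope: [sunuh] → [snh]
Rule 2 Vowel Epenthesis: [snh] → [snih]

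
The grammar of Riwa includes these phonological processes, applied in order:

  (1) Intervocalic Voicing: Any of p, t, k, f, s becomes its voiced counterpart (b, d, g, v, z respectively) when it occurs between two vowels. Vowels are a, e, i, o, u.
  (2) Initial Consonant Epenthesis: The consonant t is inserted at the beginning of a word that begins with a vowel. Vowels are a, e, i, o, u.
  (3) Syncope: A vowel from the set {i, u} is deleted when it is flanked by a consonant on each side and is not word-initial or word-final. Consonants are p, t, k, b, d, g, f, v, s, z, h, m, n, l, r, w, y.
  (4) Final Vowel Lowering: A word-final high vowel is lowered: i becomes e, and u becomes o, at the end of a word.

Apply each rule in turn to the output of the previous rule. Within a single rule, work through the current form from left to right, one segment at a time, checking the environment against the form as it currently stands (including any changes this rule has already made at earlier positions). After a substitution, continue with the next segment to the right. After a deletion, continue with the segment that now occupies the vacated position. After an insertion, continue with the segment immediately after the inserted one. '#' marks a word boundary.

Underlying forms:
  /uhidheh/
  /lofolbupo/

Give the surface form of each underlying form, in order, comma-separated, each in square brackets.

[thdheh], [lovolbbo]

/uhidheh/:
  (1) Intervocalic Voicing: no change — [uhidheh]
  (2) Initial Consonant Epenthesis: [uhidheh] → [tuhidheh]
  (3) Syncope: [tuhidheh] → [thdheh]
  (4) Final Vowel Lowering: no change — [thdheh]
/lofolbupo/:
  (1) Intervocalic Voicing: [lofolbupo] → [lovolbubo]
  (2) Initial Consonant Epenthesis: no change — [lovolbubo]
  (3) Syncope: [lovolbubo] → [lovolbbo]
  (4) Final Vowel Lowering: no change — [lovolbbo]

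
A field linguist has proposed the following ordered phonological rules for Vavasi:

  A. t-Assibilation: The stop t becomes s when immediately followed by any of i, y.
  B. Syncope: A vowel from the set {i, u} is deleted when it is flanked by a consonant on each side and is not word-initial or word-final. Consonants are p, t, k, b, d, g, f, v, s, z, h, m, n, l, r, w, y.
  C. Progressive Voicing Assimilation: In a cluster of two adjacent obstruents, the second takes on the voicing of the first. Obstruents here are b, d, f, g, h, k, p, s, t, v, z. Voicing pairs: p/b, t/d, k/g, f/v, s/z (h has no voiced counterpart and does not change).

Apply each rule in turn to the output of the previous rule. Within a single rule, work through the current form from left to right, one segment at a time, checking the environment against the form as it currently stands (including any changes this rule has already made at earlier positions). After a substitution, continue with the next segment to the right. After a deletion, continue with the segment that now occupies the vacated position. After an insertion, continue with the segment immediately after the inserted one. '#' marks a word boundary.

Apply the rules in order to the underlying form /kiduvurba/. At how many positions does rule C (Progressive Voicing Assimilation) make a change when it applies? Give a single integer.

2

A t-Assibilation: no change — [kiduvurba]
B Syncope: [kiduvurba] → [kdvrba]
C Progressive Voicing Assimilation: [kdvrba] → [ktfrba]
Rule C changed 2 position(s).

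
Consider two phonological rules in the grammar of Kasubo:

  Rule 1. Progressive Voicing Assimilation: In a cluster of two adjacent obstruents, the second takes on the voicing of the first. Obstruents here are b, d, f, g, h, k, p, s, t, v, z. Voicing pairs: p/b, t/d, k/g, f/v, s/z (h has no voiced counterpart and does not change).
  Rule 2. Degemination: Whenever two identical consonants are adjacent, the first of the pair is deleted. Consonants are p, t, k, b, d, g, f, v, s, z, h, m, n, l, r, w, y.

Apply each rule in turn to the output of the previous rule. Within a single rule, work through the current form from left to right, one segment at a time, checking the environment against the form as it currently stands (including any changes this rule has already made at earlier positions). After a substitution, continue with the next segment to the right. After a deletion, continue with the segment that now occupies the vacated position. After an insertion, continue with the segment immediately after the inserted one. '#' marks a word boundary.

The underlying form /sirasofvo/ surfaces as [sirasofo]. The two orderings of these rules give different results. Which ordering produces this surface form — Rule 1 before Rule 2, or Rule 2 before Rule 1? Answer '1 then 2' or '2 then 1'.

1 then 2

Order 1 then 2:
  1 Progressive Voicing Assimilation: [sirasofvo] → [sirasoffo]
  2 Degemination: [sirasoffo] → [sirasofo]
  result: [sirasofo]
Order 2 then 1:
  2 Degemination: no change — [sirasofvo]
  1 Progressive Voicing Assimilation: [sirasofvo] → [sirasoffo]
  result: [sirasoffo]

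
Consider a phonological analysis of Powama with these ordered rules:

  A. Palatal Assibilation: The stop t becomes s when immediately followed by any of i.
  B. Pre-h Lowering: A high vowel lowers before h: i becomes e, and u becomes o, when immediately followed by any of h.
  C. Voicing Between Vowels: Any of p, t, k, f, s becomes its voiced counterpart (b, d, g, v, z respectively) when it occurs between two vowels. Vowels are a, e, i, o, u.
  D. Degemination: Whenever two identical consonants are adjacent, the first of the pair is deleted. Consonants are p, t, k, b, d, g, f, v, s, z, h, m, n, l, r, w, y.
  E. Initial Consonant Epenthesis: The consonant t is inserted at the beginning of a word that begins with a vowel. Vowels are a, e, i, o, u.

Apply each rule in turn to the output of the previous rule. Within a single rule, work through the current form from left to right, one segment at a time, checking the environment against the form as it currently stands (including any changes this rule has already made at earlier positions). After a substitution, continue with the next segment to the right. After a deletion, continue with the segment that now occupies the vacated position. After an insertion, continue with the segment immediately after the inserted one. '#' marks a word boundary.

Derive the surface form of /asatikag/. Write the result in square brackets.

[tazazigag]

A Palatal Assibilation: [asatikag] → [asasikag]
B Pre-h Lowering: no change — [asasikag]
C Voicing Between Vowels: [asasikag] → [azazigag]
D Degemination: no change — [azazigag]
E Initial Consonant Epenthesis: [azazigag] → [tazazigag]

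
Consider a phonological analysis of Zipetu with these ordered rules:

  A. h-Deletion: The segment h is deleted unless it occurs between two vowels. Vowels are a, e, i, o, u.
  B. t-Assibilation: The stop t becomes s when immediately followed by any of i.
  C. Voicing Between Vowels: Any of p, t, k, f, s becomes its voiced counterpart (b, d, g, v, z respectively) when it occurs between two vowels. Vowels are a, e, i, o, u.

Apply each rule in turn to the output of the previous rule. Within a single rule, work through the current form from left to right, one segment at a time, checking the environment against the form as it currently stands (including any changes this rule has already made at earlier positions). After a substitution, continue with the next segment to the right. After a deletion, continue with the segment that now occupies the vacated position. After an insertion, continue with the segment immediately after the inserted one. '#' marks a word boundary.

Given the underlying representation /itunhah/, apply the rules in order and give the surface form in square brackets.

[iduna]

A h-Deletion: [itunhah] → [ituna]
B t-Assibilation: no change — [ituna]
C Voicing Between Vowels: [ituna] → [iduna]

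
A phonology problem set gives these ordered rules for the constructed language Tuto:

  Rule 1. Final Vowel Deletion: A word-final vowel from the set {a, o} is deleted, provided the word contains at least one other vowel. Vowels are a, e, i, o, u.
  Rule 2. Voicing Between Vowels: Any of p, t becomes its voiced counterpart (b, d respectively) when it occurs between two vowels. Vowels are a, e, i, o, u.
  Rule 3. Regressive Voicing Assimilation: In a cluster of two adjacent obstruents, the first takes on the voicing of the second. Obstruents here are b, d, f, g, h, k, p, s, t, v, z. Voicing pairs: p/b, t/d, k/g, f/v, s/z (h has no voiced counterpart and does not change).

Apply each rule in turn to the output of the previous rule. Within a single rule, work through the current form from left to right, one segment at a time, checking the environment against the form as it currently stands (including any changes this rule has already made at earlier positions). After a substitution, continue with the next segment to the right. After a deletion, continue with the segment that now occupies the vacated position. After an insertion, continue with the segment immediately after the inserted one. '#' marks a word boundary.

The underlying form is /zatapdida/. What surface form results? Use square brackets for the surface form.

[zadabdid]

Rule 1 Final Vowel Deletion: [zatapdida] → [zatapdid]
Rule 2 Voicing Between Vowels: [zatapdid] → [zadapdid]
Rule 3 Regressive Voicing Assimilation: [zadapdid] → [zadabdid]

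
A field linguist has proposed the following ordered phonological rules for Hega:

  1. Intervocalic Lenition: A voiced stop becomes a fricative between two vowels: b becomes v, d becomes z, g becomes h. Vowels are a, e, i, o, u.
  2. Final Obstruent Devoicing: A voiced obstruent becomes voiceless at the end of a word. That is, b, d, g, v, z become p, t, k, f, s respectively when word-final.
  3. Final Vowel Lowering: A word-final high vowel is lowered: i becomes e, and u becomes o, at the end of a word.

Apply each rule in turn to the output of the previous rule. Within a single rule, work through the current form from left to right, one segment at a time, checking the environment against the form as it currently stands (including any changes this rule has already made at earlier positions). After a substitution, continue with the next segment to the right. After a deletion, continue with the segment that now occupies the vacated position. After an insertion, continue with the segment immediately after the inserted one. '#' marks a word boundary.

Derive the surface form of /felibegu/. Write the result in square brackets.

[feliveho]

1 Intervocalic Lenition: [felibegu] → [felivehu]
2 Final Obstruent Devoicing: no change — [felivehu]
3 Final Vowel Lowering: [felivehu] → [feliveho]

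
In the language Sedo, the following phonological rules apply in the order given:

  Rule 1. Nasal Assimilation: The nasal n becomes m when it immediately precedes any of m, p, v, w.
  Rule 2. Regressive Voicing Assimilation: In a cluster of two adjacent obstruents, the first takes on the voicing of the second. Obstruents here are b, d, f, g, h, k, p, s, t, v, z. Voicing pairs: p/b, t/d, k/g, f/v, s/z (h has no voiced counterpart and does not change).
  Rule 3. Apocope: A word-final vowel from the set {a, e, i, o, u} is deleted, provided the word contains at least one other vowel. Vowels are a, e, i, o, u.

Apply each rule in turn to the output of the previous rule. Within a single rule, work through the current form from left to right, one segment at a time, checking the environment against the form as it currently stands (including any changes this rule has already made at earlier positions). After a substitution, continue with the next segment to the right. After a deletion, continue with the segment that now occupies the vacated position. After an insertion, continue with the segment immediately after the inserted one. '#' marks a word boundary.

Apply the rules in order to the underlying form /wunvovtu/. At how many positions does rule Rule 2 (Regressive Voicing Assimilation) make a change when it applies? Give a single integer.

Rule 1 Nasal Assimilation: [wunvovtu] → [wumvovtu]
Rule 2 Regressive Voicing Assimilation: [wumvovtu] → [wumvoftu]
Rule 3 Apocope: [wumvoftu] → [wumvoft]
Rule Rule 2 changed 1 position(s).

1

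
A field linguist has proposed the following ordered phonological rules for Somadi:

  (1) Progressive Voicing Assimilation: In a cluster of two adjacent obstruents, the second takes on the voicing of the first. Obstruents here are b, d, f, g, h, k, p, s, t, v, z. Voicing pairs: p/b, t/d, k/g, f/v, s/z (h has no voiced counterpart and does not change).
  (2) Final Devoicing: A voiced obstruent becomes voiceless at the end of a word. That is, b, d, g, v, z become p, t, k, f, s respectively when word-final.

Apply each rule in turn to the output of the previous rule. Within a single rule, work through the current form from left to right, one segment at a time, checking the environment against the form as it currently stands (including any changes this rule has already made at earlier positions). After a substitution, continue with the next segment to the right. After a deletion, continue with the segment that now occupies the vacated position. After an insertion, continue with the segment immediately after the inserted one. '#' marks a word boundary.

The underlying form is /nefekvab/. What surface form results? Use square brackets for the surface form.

[nefekfap]

(1) Progressive Voicing Assimilation: [nefekvab] → [nefekfab]
(2) Final Devoicing: [nefekfab] → [nefekfap]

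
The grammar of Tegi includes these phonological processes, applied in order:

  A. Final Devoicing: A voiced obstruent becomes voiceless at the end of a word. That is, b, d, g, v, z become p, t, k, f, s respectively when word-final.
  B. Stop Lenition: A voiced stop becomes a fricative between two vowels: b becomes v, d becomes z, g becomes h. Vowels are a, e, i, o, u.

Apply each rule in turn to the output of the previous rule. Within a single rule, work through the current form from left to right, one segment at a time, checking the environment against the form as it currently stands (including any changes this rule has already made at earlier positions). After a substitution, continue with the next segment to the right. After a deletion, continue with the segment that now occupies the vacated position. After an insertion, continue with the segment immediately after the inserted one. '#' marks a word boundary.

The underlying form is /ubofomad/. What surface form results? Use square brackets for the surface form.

A Final Devoicing: [ubofomad] → [ubofomat]
B Stop Lenition: [ubofomat] → [uvofomat]

[uvofomat]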